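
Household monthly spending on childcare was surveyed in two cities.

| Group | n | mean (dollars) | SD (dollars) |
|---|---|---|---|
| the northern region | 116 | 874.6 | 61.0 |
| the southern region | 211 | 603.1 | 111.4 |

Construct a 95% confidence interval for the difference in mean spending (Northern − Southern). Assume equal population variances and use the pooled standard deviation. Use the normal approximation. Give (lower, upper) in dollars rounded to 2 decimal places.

Pooled variance s_p² = [115·61.0² + 210·111.4²] / (116+211−2) = 9335.4049, so s_p = 96.6199.
SE_diff = s_p·√(1/n₁ + 1/n₂) = 96.6199·√(1/116 + 1/211) = 11.1679.
z* = 1.960; margin = 1.960 × 11.1679 = 21.8891.
Difference = 874.6 − 603.1 = 271.5000.
271.5000 ± 21.8891 → (249.61, 293.39).

(249.61, 293.39)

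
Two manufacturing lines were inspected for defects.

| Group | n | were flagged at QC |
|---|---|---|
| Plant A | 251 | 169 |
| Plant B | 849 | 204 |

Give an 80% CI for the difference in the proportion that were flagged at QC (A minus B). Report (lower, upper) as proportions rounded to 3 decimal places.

p̂₁ = 169/251 = 0.6733 and p̂₂ = 204/849 = 0.2403.
SE₁ = √(p̂₁(1−p̂₁)/n₁) = √(0.6733·0.3267/251) = 0.02960; SE₂ = √(0.2403·0.7597/849) = 0.01466.
Independent samples: SE of the difference = √(SE₁² + SE₂²) = √(0.00087616 + 0.0002149156) = 0.03303.
z* for 80% confidence is 1.282, so the margin of error is 1.282 × 0.03303 = 0.04234.
Point estimate p̂₁ − p̂₂ = 0.6733 − 0.2403 = 0.4330.
0.4330 ± 0.04234 → (0.391, 0.475).

(0.391, 0.475)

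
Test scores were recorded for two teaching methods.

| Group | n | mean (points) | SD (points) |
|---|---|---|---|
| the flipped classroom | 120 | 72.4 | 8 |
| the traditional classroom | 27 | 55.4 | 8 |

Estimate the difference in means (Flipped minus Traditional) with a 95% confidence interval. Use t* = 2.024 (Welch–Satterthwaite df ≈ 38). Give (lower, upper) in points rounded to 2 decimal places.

(13.55, 20.45)

SE₁ = s₁/√n₁ = 8/√120 = 0.7303; SE₂ = 8/√27 = 1.5396.
Independent samples, unequal variances: SE_diff = √(SE₁² + SE₂²) = √(0.53333809 + 2.37036816) = 1.7040.
t* = 2.024, so margin of error = 2.024 × 1.7040 = 3.4489.
Difference in means = 72.4 − 55.4 = 17.0000.
17.0000 ± 3.4489 → (13.55, 20.45).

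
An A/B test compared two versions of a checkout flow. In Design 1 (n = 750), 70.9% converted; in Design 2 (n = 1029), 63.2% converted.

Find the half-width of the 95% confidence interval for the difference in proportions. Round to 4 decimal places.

0.0439

Each SE is √(p̂(1−p̂)/n): √(0.7090·0.2910/750) = 0.01659 and √(0.6320·0.3680/1029) = 0.01503.
SE(p̂₁ − p̂₂) = √(SE₁² + SE₂²) = √(0.0002752281 + 0.0002259009) = 0.02239, since the two samples are independent.
At 95% confidence z* = 1.960; margin = 1.960 × 0.02239 = 0.04388.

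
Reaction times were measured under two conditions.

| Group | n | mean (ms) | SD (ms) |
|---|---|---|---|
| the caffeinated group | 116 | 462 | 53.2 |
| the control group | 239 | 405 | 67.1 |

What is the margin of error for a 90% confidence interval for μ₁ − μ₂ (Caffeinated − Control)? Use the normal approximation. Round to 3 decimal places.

10.817

SE₁ = s₁/√n₁ = 53.2/√116 = 4.9395; SE₂ = 67.1/√239 = 4.3403.
Independent samples, unequal variances: SE_diff = √(SE₁² + SE₂²) = √(24.39866025 + 18.83820409) = 6.5755.
z* = 1.645, so margin of error = 1.645 × 6.5755 = 10.8167.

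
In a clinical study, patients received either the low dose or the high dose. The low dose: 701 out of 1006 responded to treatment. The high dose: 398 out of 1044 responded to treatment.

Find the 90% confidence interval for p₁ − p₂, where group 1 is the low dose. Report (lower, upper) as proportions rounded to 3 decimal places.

First, p̂₁ = 701/1006 = 0.6968; p̂₂ = 398/1044 = 0.3812.
The two standard errors are √(0.6968×0.3032/1006) = 0.01449 and √(0.3812×0.6188/1044) = 0.01503.
Because the samples are independent, SE_diff = √(0.01449² + 0.01503²) = 0.02088.
Using z* = 1.645 for 90%, ME = 1.645 × 0.02088 = 0.03435.
p̂₁ − p̂₂ = 0.3156; interval 0.3156 ± 0.03435 gives (0.281, 0.350).

(0.281, 0.350)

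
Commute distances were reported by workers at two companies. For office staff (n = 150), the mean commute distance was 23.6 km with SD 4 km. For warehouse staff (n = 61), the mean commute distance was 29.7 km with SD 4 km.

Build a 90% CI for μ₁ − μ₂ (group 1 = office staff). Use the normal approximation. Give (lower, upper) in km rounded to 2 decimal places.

Standard errors of each mean: 4/√150 = 0.3266 and 4/√61 = 0.5121.
SE(x̄₁ − x̄₂) = √(0.3266² + 0.5121²) = 0.6074 for independent samples with unequal variances.
With z* = 1.645, the margin is 1.645 × 0.6074 = 0.9992.
x̄₁ − x̄₂ = 23.6 − 29.7 = -6.1000; the interval is -6.1000 ± 0.9992 = (-7.10, -5.10).

(-7.10, -5.10)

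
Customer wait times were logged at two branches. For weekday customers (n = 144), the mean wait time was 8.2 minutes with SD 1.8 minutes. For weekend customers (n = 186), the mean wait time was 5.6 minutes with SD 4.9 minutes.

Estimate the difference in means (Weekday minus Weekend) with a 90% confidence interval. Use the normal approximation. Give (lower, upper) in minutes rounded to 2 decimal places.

SE₁ = s₁/√n₁ = 1.8/√144 = 0.1500; SE₂ = 4.9/√186 = 0.3593.
Independent samples, unequal variances: SE_diff = √(SE₁² + SE₂²) = √(0.0225 + 0.12909649) = 0.3894.
z* = 1.645, so margin of error = 1.645 × 0.3894 = 0.6406.
Difference in means = 8.2 − 5.6 = 2.6000.
2.6000 ± 0.6406 → (1.96, 3.24).

(1.96, 3.24)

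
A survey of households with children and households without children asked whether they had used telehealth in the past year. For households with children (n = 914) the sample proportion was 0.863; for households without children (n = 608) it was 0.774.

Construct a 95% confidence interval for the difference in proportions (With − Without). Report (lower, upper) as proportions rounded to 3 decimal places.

(0.049, 0.129)

Each SE is √(p̂(1−p̂)/n): √(0.8630·0.1370/914) = 0.01137 and √(0.7740·0.2260/608) = 0.01696.
SE(p̂₁ − p̂₂) = √(SE₁² + SE₂²) = √(0.0001292769 + 0.0002876416) = 0.02042, since the two samples are independent.
At 95% confidence z* = 1.960; margin = 1.960 × 0.02042 = 0.04002.
The difference is 0.8630 − 0.7740 = 0.0890, so the interval is 0.0890 ± 0.04002 = (0.049, 0.129).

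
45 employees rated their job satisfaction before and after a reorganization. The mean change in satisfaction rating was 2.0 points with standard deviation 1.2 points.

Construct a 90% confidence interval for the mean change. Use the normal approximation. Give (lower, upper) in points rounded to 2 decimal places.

This is a matched-pairs design, so SE = s_d/√n = 1.2/√45 = 0.1789.
Margin = 1.645 × 0.1789 = 0.2943; the interval is 2.0 ± 0.2943 = (1.71, 2.29).

(1.71, 2.29)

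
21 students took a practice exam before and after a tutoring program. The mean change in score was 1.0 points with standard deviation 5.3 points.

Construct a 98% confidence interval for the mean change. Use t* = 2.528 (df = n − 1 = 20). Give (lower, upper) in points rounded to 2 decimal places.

(-1.92, 3.92)

This is a matched-pairs design, so SE = s_d/√n = 5.3/√21 = 1.1566.
Margin = 2.528 × 1.1566 = 2.9239; the interval is 1.0 ± 2.9239 = (-1.92, 3.92).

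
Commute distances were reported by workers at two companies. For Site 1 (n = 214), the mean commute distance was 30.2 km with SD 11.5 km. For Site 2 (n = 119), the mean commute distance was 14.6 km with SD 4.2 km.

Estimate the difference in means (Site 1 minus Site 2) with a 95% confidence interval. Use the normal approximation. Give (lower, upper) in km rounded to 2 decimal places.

SE₁ = s₁/√n₁ = 11.5/√214 = 0.7861; SE₂ = 4.2/√119 = 0.3850.
Independent samples, unequal variances: SE_diff = √(SE₁² + SE₂²) = √(0.61795321 + 0.148225) = 0.8753.
z* = 1.960, so margin of error = 1.960 × 0.8753 = 1.7156.
Difference in means = 30.2 − 14.6 = 15.6000.
15.6000 ± 1.7156 → (13.88, 17.32).

(13.88, 17.32)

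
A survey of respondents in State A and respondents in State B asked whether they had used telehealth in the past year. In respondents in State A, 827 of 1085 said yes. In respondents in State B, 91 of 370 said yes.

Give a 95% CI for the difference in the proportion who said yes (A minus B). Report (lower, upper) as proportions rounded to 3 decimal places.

(0.466, 0.567)

First, p̂₁ = 827/1085 = 0.7622; p̂₂ = 91/370 = 0.2459.
The two standard errors are √(0.7622×0.2378/1085) = 0.01292 and √(0.2459×0.7541/370) = 0.02239.
Because the samples are independent, SE_diff = √(0.01292² + 0.02239²) = 0.02585.
Using z* = 1.960 for 95%, ME = 1.960 × 0.02585 = 0.05067.
p̂₁ − p̂₂ = 0.5163; interval 0.5163 ± 0.05067 gives (0.466, 0.567).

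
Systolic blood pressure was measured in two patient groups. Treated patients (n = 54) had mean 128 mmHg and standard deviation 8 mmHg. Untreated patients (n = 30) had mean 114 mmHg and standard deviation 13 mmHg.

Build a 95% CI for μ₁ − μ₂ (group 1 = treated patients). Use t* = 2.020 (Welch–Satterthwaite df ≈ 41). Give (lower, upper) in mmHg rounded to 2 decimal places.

SE₁ = s₁/√n₁ = 8/√54 = 1.0887; SE₂ = 13/√30 = 2.3735.
Independent samples, unequal variances: SE_diff = √(SE₁² + SE₂²) = √(1.18526769 + 5.63350225) = 2.6113.
t* = 2.020, so margin of error = 2.020 × 2.6113 = 5.2748.
Difference in means = 128 − 114 = 14.0000.
14.0000 ± 5.2748 → (8.73, 19.27).

(8.73, 19.27)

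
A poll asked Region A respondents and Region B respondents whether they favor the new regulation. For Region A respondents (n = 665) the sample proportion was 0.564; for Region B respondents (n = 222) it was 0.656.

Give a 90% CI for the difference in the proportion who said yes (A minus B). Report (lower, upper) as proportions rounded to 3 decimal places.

(-0.153, -0.031)

SE₁ = √(p̂₁(1−p̂₁)/n₁) = √(0.5640·0.4360/665) = 0.01923; SE₂ = √(0.6560·0.3440/222) = 0.03188.
Independent samples: SE of the difference = √(SE₁² + SE₂²) = √(0.0003697929 + 0.0010163344) = 0.03723.
z* for 90% confidence is 1.645, so the margin of error is 1.645 × 0.03723 = 0.06124.
Point estimate p̂₁ − p̂₂ = 0.5640 − 0.6560 = -0.0920.
-0.0920 ± 0.06124 → (-0.153, -0.031).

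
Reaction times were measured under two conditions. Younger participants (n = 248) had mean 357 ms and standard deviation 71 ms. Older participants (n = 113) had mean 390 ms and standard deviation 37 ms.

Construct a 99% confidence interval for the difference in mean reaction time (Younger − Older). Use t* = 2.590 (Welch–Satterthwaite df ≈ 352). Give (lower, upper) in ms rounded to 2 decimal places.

Per-group SEs: s₁/√n₁ = 71/√248 = 4.5085, s₂/√n₂ = 37/√113 = 3.4807.
Unpooled SE of the difference: √(20.32657225 + 12.11527249) = 5.6958.
Margin of error = t* · SE = 2.590 × 5.6958 = 14.7521.
x̄₁ − x̄₂ = 357 − 390 = -33.0000.
CI: -33.0000 ± 14.7521 = (-47.75, -18.25).

(-47.75, -18.25)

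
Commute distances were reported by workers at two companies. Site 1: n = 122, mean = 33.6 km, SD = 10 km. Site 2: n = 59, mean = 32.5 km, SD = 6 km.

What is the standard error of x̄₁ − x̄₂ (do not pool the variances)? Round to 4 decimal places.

1.1958

Per-group SEs: s₁/√n₁ = 10/√122 = 0.9054, s₂/√n₂ = 6/√59 = 0.7811.
Unpooled SE of the difference: √(0.81974916 + 0.61011721) = 1.1958.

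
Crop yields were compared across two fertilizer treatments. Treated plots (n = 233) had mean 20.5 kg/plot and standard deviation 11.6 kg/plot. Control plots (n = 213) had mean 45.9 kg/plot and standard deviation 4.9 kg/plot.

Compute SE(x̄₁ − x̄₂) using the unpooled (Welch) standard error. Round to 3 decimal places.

0.831

Standard errors of each mean: 11.6/√233 = 0.7599 and 4.9/√213 = 0.3357.
SE(x̄₁ − x̄₂) = √(0.7599² + 0.3357²) = 0.8307 for independent samples with unequal variances.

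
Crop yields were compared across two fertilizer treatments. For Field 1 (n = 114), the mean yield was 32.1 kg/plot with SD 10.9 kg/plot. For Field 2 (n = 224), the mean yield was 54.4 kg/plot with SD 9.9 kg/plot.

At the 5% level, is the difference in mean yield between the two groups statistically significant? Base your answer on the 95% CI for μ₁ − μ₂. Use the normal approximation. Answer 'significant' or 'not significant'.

significant

SE₁ = s₁/√n₁ = 10.9/√114 = 1.0209; SE₂ = 9.9/√224 = 0.6615.
Independent samples, unequal variances: SE_diff = √(SE₁² + SE₂²) = √(1.04223681 + 0.43758225) = 1.2165.
z* = 1.960, so margin of error = 1.960 × 1.2165 = 2.3843.
Difference in means = 32.1 − 54.4 = -22.3000.
-22.3000 ± 2.3843 → (-24.6843, -19.9157).
The interval (-24.6843, -19.9157) does not contain 0, so the difference is significant.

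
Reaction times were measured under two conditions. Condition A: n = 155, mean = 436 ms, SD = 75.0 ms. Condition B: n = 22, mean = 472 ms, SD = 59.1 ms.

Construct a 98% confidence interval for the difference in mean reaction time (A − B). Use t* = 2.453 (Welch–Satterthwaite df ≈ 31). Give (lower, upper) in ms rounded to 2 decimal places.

Per-group SEs: s₁/√n₁ = 75.0/√155 = 6.0241, s₂/√n₂ = 59.1/√22 = 12.6002.
Unpooled SE of the difference: √(36.28978081 + 158.76504004) = 13.9662.
Margin of error = t* · SE = 2.453 × 13.9662 = 34.2591.
x̄₁ − x̄₂ = 436 − 472 = -36.0000.
CI: -36.0000 ± 34.2591 = (-70.26, -1.74).

(-70.26, -1.74)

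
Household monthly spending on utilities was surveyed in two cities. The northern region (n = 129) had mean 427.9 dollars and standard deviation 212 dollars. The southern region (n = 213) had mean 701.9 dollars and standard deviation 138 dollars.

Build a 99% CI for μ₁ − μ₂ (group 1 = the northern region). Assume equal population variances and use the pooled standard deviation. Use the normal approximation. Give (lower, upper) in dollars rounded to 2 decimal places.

Pooled variance s_p² = [128·212² + 212·138²] / (129+213−2) = 28794.5882, so s_p = 169.6897.
SE_diff = s_p·√(1/n₁ + 1/n₂) = 169.6897·√(1/129 + 1/213) = 18.9314.
z* = 2.576; margin = 2.576 × 18.9314 = 48.7673.
Difference = 427.9 − 701.9 = -274.0000.
-274.0000 ± 48.7673 → (-322.77, -225.23).

(-322.77, -225.23)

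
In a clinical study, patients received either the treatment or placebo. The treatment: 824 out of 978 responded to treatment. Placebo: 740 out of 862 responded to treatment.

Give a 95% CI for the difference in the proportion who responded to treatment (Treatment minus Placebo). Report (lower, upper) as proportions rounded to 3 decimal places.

(-0.049, 0.017)

Sample proportions: 824/978 = 0.8425, 740/862 = 0.8585.
Each SE is √(p̂(1−p̂)/n): √(0.8425·0.1575/978) = 0.01165 and √(0.8585·0.1415/862) = 0.01187.
SE(p̂₁ − p̂₂) = √(SE₁² + SE₂²) = √(0.0001357225 + 0.0001408969) = 0.01663, since the two samples are independent.
At 95% confidence z* = 1.960; margin = 1.960 × 0.01663 = 0.03259.
The difference is 0.8425 − 0.8585 = -0.0160, so the interval is -0.0160 ± 0.03259 = (-0.049, 0.017).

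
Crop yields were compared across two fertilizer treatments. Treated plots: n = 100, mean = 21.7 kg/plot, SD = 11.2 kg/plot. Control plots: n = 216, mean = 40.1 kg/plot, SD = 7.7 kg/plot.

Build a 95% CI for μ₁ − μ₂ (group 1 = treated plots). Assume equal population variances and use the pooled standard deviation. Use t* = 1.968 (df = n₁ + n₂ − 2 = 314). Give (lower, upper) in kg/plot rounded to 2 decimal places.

(-20.53, -16.27)

s_p = √[((n₁−1)s₁² + (n₂−1)s₂²)/(n₁+n₂−2)] = √[(99·11.2² + 215·7.7²)/314] = 8.9524.
SE = 8.9524·√(1/100 + 1/216) = 1.0828.
With t* = 1.968, margin = 1.968 × 1.0828 = 2.1310.
x̄₁ − x̄₂ = 21.7 − 40.1 = -18.4000; interval -18.4000 ± 2.1310 = (-20.53, -16.27).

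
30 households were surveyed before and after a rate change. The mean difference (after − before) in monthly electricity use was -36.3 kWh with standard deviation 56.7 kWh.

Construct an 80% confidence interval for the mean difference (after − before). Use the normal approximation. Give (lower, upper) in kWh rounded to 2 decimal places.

(-49.57, -23.03)

This is a matched-pairs design, so SE = s_d/√n = 56.7/√30 = 10.3520.
Margin = 1.282 × 10.3520 = 13.2713; the interval is -36.3 ± 13.2713 = (-49.57, -23.03).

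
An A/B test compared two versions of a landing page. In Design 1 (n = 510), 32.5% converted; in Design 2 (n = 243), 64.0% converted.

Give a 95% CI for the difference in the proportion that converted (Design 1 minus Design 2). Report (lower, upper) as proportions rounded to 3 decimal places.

Each SE is √(p̂(1−p̂)/n): √(0.3250·0.6750/510) = 0.02074 and √(0.6400·0.3600/243) = 0.03079.
SE(p̂₁ − p̂₂) = √(SE₁² + SE₂²) = √(0.0004301476 + 0.0009480241) = 0.03712, since the two samples are independent.
At 95% confidence z* = 1.960; margin = 1.960 × 0.03712 = 0.07276.
The difference is 0.3250 − 0.6400 = -0.3150, so the interval is -0.3150 ± 0.07276 = (-0.388, -0.242).

(-0.388, -0.242)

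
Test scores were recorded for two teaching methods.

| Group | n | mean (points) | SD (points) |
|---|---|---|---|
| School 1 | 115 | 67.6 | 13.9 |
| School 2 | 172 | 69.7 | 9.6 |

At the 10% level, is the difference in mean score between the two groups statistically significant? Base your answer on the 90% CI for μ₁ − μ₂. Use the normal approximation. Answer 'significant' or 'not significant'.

not significant

SE₁ = s₁/√n₁ = 13.9/√115 = 1.2962; SE₂ = 9.6/√172 = 0.7320.
Independent samples, unequal variances: SE_diff = √(SE₁² + SE₂²) = √(1.68013444 + 0.535824) = 1.4886.
z* = 1.645, so margin of error = 1.645 × 1.4886 = 2.4487.
Difference in means = 67.6 − 69.7 = -2.1000.
-2.1000 ± 2.4487 → (-4.5487, 0.3487).
The interval (-4.5487, 0.3487) contains 0, so the difference is not significant.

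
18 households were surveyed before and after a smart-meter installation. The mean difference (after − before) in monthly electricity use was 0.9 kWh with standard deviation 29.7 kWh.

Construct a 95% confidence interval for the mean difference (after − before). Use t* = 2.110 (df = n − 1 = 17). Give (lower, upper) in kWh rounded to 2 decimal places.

This is a matched-pairs design, so SE = s_d/√n = 29.7/√18 = 7.0004.
Margin = 2.110 × 7.0004 = 14.7708; the interval is 0.9 ± 14.7708 = (-13.87, 15.67).

(-13.87, 15.67)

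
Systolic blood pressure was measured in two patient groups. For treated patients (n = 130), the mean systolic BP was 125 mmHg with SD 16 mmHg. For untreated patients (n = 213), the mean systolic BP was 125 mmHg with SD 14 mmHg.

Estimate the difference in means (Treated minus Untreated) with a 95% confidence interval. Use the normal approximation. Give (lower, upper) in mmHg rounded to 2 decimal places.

(-3.33, 3.33)

Standard errors of each mean: 16/√130 = 1.4033 and 14/√213 = 0.9593.
SE(x̄₁ − x̄₂) = √(1.4033² + 0.9593²) = 1.6999 for independent samples with unequal variances.
With z* = 1.960, the margin is 1.960 × 1.6999 = 3.3318.
x̄₁ − x̄₂ = 125 − 125 = 0.0000; the interval is 0.0000 ± 3.3318 = (-3.33, 3.33).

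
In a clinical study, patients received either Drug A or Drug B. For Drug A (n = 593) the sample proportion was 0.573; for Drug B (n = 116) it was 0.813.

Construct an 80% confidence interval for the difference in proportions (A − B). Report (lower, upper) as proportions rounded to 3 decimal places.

(-0.293, -0.187)

SE₁ = √(p̂₁(1−p̂₁)/n₁) = √(0.5730·0.4270/593) = 0.02031; SE₂ = √(0.8130·0.1870/116) = 0.03620.
Independent samples: SE of the difference = √(SE₁² + SE₂²) = √(0.0004124961 + 0.00131044) = 0.04151.
z* for 80% confidence is 1.282, so the margin of error is 1.282 × 0.04151 = 0.05322.
Point estimate p̂₁ − p̂₂ = 0.5730 − 0.8130 = -0.2400.
-0.2400 ± 0.05322 → (-0.293, -0.187).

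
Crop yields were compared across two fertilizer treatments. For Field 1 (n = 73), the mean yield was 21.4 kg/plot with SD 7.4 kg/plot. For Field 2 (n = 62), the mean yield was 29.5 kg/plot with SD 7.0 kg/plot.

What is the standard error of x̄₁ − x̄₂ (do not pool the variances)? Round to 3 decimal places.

Standard errors of each mean: 7.4/√73 = 0.8661 and 7.0/√62 = 0.8890.
SE(x̄₁ − x̄₂) = √(0.8661² + 0.8890²) = 1.2411 for independent samples with unequal variances.

1.241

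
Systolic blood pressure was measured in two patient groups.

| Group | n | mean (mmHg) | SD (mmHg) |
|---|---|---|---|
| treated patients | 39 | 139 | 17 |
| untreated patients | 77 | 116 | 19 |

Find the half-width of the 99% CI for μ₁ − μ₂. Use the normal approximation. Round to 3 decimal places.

SE₁ = s₁/√n₁ = 17/√39 = 2.7222; SE₂ = 19/√77 = 2.1653.
Independent samples, unequal variances: SE_diff = √(SE₁² + SE₂²) = √(7.41037284 + 4.68852409) = 3.4783.
z* = 2.576, so margin of error = 2.576 × 3.4783 = 8.9601.

8.960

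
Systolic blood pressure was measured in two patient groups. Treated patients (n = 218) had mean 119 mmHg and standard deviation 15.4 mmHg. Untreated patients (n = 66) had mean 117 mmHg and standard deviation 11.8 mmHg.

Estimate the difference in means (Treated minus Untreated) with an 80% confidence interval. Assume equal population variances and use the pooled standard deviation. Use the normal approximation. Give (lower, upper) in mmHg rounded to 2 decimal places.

s_p = √[((n₁−1)s₁² + (n₂−1)s₂²)/(n₁+n₂−2)] = √[(217·15.4² + 65·11.8²)/282] = 14.6489.
SE = 14.6489·√(1/218 + 1/66) = 2.0581.
With z* = 1.282, margin = 1.282 × 2.0581 = 2.6385.
x̄₁ − x̄₂ = 119 − 117 = 2.0000; interval 2.0000 ± 2.6385 = (-0.64, 4.64).

(-0.64, 4.64)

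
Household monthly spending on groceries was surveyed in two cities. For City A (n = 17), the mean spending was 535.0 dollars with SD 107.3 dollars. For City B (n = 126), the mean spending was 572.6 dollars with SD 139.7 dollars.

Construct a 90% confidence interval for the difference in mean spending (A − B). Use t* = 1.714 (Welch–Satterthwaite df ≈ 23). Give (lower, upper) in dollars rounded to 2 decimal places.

SE₁ = s₁/√n₁ = 107.3/√17 = 26.0241; SE₂ = 139.7/√126 = 12.4455.
Independent samples, unequal variances: SE_diff = √(SE₁² + SE₂²) = √(677.25378081 + 154.89047025) = 28.8469.
t* = 1.714, so margin of error = 1.714 × 28.8469 = 49.4436.
Difference in means = 535.0 − 572.6 = -37.6000.
-37.6000 ± 49.4436 → (-87.04, 11.84).

(-87.04, 11.84)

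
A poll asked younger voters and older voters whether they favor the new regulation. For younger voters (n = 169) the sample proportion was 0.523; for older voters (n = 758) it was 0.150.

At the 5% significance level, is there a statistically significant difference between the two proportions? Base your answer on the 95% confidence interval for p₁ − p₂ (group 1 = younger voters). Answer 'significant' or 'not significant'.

significant

SE₁ = √(p̂₁(1−p̂₁)/n₁) = √(0.5230·0.4770/169) = 0.03842; SE₂ = √(0.1500·0.8500/758) = 0.01297.
Independent samples: SE of the difference = √(SE₁² + SE₂²) = √(0.0014760964 + 0.0001682209) = 0.04055.
z* for 95% confidence is 1.960, so the margin of error is 1.960 × 0.04055 = 0.07948.
Point estimate p̂₁ − p̂₂ = 0.5230 − 0.1500 = 0.3730.
0.3730 ± 0.07948 → (0.29352, 0.45248).
The interval (0.29352, 0.45248) does not contain 0, so the difference is significant.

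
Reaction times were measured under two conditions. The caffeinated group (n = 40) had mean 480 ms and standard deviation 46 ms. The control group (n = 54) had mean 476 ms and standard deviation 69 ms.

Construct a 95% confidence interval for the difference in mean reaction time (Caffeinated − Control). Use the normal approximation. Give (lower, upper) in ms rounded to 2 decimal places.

(-19.28, 27.28)

Standard errors of each mean: 46/√40 = 7.2732 and 69/√54 = 9.3897.
SE(x̄₁ − x̄₂) = √(7.2732² + 9.3897²) = 11.8771 for independent samples with unequal variances.
With z* = 1.960, the margin is 1.960 × 11.8771 = 23.2791.
x̄₁ − x̄₂ = 480 − 476 = 4.0000; the interval is 4.0000 ± 23.2791 = (-19.28, 27.28).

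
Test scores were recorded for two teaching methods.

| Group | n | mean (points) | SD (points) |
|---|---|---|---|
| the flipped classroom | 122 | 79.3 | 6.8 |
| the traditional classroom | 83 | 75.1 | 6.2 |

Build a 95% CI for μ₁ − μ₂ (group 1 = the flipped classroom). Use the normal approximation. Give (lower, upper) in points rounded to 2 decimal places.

(2.40, 6.00)

SE₁ = s₁/√n₁ = 6.8/√122 = 0.6156; SE₂ = 6.2/√83 = 0.6805.
Independent samples, unequal variances: SE_diff = √(SE₁² + SE₂²) = √(0.37896336 + 0.46308025) = 0.9176.
z* = 1.960, so margin of error = 1.960 × 0.9176 = 1.7985.
Difference in means = 79.3 − 75.1 = 4.2000.
4.2000 ± 1.7985 → (2.40, 6.00).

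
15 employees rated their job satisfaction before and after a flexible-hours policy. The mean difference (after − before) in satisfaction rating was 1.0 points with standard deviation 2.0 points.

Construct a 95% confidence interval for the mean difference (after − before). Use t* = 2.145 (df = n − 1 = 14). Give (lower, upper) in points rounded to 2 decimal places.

(-0.11, 2.11)

This is a matched-pairs design, so SE = s_d/√n = 2.0/√15 = 0.5164.
Margin = 2.145 × 0.5164 = 1.1077; the interval is 1.0 ± 1.1077 = (-0.11, 2.11).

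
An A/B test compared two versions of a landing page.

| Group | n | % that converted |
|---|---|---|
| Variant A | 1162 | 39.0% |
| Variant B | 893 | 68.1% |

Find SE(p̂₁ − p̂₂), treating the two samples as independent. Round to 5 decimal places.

The two standard errors are √(0.3900×0.6100/1162) = 0.01431 and √(0.6810×0.3190/893) = 0.01560.
Because the samples are independent, SE_diff = √(0.01431² + 0.01560²) = 0.02117.

0.02117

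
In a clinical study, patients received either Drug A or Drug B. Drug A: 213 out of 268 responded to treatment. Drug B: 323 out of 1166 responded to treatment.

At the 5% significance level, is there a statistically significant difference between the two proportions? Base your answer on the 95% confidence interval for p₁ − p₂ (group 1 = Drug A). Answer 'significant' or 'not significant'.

First, p̂₁ = 213/268 = 0.7948; p̂₂ = 323/1166 = 0.2770.
The two standard errors are √(0.7948×0.2052/268) = 0.02467 and √(0.2770×0.7230/1166) = 0.01311.
Because the samples are independent, SE_diff = √(0.02467² + 0.01311²) = 0.02794.
Using z* = 1.960 for 95%, ME = 1.960 × 0.02794 = 0.05476.
p̂₁ − p̂₂ = 0.5178; interval 0.5178 ± 0.05476 gives (0.46304, 0.57256).
The interval (0.46304, 0.57256) does not contain 0, so the difference is significant.

significant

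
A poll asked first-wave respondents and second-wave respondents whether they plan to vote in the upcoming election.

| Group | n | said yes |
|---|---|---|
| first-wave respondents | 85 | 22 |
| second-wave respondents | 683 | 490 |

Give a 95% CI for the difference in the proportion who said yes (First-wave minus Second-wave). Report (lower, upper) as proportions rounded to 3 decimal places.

Sample proportions: 22/85 = 0.2588, 490/683 = 0.7174.
Each SE is √(p̂(1−p̂)/n): √(0.2588·0.7412/85) = 0.04751 and √(0.7174·0.2826/683) = 0.01723.
SE(p̂₁ − p̂₂) = √(SE₁² + SE₂²) = √(0.0022572001 + 0.0002968729) = 0.05054, since the two samples are independent.
At 95% confidence z* = 1.960; margin = 1.960 × 0.05054 = 0.09906.
The difference is 0.2588 − 0.7174 = -0.4586, so the interval is -0.4586 ± 0.09906 = (-0.558, -0.360).

(-0.558, -0.360)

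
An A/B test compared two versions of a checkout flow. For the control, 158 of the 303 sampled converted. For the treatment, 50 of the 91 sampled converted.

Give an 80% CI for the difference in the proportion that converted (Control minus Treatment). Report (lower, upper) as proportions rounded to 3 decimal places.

First, p̂₁ = 158/303 = 0.5215; p̂₂ = 50/91 = 0.5495.
The two standard errors are √(0.5215×0.4785/303) = 0.02870 and √(0.5495×0.4505/91) = 0.05216.
Because the samples are independent, SE_diff = √(0.02870² + 0.05216²) = 0.05953.
Using z* = 1.282 for 80%, ME = 1.282 × 0.05953 = 0.07632.
p̂₁ − p̂₂ = -0.0280; interval -0.0280 ± 0.07632 gives (-0.104, 0.048).

(-0.104, 0.048)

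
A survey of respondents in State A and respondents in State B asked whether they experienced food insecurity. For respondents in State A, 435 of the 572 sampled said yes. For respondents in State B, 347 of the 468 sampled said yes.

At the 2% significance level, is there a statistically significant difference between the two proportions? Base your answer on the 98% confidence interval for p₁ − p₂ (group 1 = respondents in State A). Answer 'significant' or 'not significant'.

p̂₁ = 435/572 = 0.7605 and p̂₂ = 347/468 = 0.7415.
SE₁ = √(p̂₁(1−p̂₁)/n₁) = √(0.7605·0.2395/572) = 0.01784; SE₂ = √(0.7415·0.2585/468) = 0.02024.
Independent samples: SE of the difference = √(SE₁² + SE₂²) = √(0.0003182656 + 0.0004096576) = 0.02698.
z* for 98% confidence is 2.326, so the margin of error is 2.326 × 0.02698 = 0.06276.
Point estimate p̂₁ − p̂₂ = 0.7605 − 0.7415 = 0.0190.
0.0190 ± 0.06276 → (-0.04376, 0.08176).
The interval (-0.04376, 0.08176) contains 0, so the difference is not significant.

not significant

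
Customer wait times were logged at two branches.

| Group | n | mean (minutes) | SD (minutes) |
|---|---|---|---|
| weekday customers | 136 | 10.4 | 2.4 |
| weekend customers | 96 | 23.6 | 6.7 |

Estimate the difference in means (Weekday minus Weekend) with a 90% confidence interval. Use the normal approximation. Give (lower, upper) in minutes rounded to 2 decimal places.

Per-group SEs: s₁/√n₁ = 2.4/√136 = 0.2058, s₂/√n₂ = 6.7/√96 = 0.6838.
Unpooled SE of the difference: √(0.04235364 + 0.46758244) = 0.7141.
Margin of error = z* · SE = 1.645 × 0.7141 = 1.1747.
x̄₁ − x̄₂ = 10.4 − 23.6 = -13.2000.
CI: -13.2000 ± 1.1747 = (-14.37, -12.03).

(-14.37, -12.03)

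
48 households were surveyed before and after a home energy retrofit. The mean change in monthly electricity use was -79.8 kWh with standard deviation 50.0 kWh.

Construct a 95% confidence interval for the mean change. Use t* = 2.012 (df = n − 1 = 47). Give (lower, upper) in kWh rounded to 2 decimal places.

(-94.32, -65.28)

This is a matched-pairs design, so SE = s_d/√n = 50.0/√48 = 7.2169.
Margin = 2.012 × 7.2169 = 14.5204; the interval is -79.8 ± 14.5204 = (-94.32, -65.28).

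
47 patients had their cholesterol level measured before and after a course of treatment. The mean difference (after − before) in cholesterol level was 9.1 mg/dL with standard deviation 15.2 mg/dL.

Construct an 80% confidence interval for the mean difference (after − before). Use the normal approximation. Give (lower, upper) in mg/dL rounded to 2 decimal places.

(6.26, 11.94)

Paired design: SE = s_d/√n = 15.2/√47 = 2.2171.
z* = 1.282; margin of error = 1.282 × 2.2171 = 2.8423.
9.1 ± 2.8423 → (6.26, 11.94).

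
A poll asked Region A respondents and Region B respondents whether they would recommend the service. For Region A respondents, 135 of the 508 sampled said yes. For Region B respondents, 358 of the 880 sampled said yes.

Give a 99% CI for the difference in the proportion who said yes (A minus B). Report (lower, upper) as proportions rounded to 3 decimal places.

(-0.207, -0.075)

First, p̂₁ = 135/508 = 0.2657; p̂₂ = 358/880 = 0.4068.
The two standard errors are √(0.2657×0.7343/508) = 0.01960 and √(0.4068×0.5932/880) = 0.01656.
Because the samples are independent, SE_diff = √(0.01960² + 0.01656²) = 0.02566.
Using z* = 2.576 for 99%, ME = 2.576 × 0.02566 = 0.06610.
p̂₁ − p̂₂ = -0.1411; interval -0.1411 ± 0.06610 gives (-0.207, -0.075).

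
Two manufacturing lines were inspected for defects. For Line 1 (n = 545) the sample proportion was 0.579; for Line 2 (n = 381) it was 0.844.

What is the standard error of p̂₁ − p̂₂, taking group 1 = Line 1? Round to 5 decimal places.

0.02816

SE₁ = √(p̂₁(1−p̂₁)/n₁) = √(0.5790·0.4210/545) = 0.02115; SE₂ = √(0.8440·0.1560/381) = 0.01859.
Independent samples: SE of the difference = √(SE₁² + SE₂²) = √(0.0004473225 + 0.0003455881) = 0.02816.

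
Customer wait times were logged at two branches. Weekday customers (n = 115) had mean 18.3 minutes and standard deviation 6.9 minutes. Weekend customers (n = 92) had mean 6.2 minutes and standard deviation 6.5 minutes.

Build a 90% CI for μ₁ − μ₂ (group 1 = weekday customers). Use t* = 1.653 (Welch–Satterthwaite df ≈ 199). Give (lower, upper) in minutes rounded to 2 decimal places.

(10.56, 13.64)

Per-group SEs: s₁/√n₁ = 6.9/√115 = 0.6434, s₂/√n₂ = 6.5/√92 = 0.6777.
Unpooled SE of the difference: √(0.41396356 + 0.45927729) = 0.9345.
Margin of error = t* · SE = 1.653 × 0.9345 = 1.5447.
x̄₁ − x̄₂ = 18.3 − 6.2 = 12.1000.
CI: 12.1000 ± 1.5447 = (10.56, 13.64).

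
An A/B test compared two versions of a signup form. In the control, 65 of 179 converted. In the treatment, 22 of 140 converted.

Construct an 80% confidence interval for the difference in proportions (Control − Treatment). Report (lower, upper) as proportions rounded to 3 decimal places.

(0.145, 0.267)

Sample proportions: 65/179 = 0.3631, 22/140 = 0.1571.
Each SE is √(p̂(1−p̂)/n): √(0.3631·0.6369/179) = 0.03594 and √(0.1571·0.8429/140) = 0.03075.
SE(p̂₁ − p̂₂) = √(SE₁² + SE₂²) = √(0.0012916836 + 0.0009455625) = 0.04730, since the two samples are independent.
At 80% confidence z* = 1.282; margin = 1.282 × 0.04730 = 0.06064.
The difference is 0.3631 − 0.1571 = 0.2060, so the interval is 0.2060 ± 0.06064 = (0.145, 0.267).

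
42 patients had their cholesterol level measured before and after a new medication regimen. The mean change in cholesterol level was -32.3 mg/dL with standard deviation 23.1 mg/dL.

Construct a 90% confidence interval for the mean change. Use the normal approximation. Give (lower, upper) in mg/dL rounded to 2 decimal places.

This is a matched-pairs design, so SE = s_d/√n = 23.1/√42 = 3.5644.
Margin = 1.645 × 3.5644 = 5.8634; the interval is -32.3 ± 5.8634 = (-38.16, -26.44).

(-38.16, -26.44)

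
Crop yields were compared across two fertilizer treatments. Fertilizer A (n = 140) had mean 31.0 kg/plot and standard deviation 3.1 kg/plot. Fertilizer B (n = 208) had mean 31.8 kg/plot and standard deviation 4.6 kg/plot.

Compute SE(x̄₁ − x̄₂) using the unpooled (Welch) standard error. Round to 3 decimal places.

0.413

SE₁ = s₁/√n₁ = 3.1/√140 = 0.2620; SE₂ = 4.6/√208 = 0.3190.
Independent samples, unequal variances: SE_diff = √(SE₁² + SE₂²) = √(0.068644 + 0.101761) = 0.4128.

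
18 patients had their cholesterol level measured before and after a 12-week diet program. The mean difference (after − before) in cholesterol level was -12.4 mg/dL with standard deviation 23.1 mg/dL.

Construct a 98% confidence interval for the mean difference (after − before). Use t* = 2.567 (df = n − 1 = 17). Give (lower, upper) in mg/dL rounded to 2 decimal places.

Paired design: SE = s_d/√n = 23.1/√18 = 5.4447.
t* = 2.567; margin of error = 2.567 × 5.4447 = 13.9765.
-12.4 ± 13.9765 → (-26.38, 1.58).

(-26.38, 1.58)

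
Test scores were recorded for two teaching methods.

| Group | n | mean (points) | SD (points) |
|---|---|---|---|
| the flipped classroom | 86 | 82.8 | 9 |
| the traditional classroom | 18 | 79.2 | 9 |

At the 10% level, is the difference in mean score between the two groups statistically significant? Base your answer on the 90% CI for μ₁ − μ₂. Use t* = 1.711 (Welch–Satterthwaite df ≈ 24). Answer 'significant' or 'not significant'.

Per-group SEs: s₁/√n₁ = 9/√86 = 0.9705, s₂/√n₂ = 9/√18 = 2.1213.
Unpooled SE of the difference: √(0.94187025 + 4.49991369) = 2.3328.
Margin of error = t* · SE = 1.711 × 2.3328 = 3.9914.
x̄₁ − x̄₂ = 82.8 − 79.2 = 3.6000.
CI: 3.6000 ± 3.9914 = (-0.3914, 7.5914).
The interval (-0.3914, 7.5914) contains 0, so the difference is not significant.

not significant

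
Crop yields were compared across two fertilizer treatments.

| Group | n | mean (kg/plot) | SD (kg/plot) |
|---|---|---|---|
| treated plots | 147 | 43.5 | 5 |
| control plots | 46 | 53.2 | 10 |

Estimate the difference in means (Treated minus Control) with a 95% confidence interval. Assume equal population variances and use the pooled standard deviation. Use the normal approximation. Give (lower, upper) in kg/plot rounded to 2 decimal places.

s_p = √[((n₁−1)s₁² + (n₂−1)s₂²)/(n₁+n₂−2)] = √[(146·5² + 45·10²)/191] = 6.5322.
SE = 6.5322·√(1/147 + 1/46) = 1.1036.
With z* = 1.960, margin = 1.960 × 1.1036 = 2.1631.
x̄₁ − x̄₂ = 43.5 − 53.2 = -9.7000; interval -9.7000 ± 2.1631 = (-11.86, -7.54).

(-11.86, -7.54)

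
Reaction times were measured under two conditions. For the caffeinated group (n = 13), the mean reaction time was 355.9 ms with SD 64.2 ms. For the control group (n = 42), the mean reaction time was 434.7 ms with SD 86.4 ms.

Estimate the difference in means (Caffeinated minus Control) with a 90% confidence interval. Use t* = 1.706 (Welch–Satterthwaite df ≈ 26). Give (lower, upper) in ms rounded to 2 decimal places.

(-116.75, -40.85)

Standard errors of each mean: 64.2/√13 = 17.8059 and 86.4/√42 = 13.3318.
SE(x̄₁ − x̄₂) = √(17.8059² + 13.3318²) = 22.2438 for independent samples with unequal variances.
With t* = 1.706, the margin is 1.706 × 22.2438 = 37.9479.
x̄₁ − x̄₂ = 355.9 − 434.7 = -78.8000; the interval is -78.8000 ± 37.9479 = (-116.75, -40.85).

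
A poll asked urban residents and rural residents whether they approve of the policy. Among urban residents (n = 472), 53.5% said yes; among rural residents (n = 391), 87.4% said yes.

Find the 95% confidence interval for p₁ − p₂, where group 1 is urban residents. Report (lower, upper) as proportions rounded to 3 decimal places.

SE₁ = √(p̂₁(1−p̂₁)/n₁) = √(0.5350·0.4650/472) = 0.02296; SE₂ = √(0.8740·0.1260/391) = 0.01678.
Independent samples: SE of the difference = √(SE₁² + SE₂²) = √(0.0005271616 + 0.0002815684) = 0.02844.
z* for 95% confidence is 1.960, so the margin of error is 1.960 × 0.02844 = 0.05574.
Point estimate p̂₁ − p̂₂ = 0.5350 − 0.8740 = -0.3390.
-0.3390 ± 0.05574 → (-0.395, -0.283).

(-0.395, -0.283)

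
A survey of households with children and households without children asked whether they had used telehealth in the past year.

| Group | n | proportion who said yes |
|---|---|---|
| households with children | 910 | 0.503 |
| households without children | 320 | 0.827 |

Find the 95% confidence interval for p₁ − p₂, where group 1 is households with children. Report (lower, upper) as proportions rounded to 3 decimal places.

(-0.377, -0.271)

Each SE is √(p̂(1−p̂)/n): √(0.5030·0.4970/910) = 0.01657 and √(0.8270·0.1730/320) = 0.02114.
SE(p̂₁ − p̂₂) = √(SE₁² + SE₂²) = √(0.0002745649 + 0.0004468996) = 0.02686, since the two samples are independent.
At 95% confidence z* = 1.960; margin = 1.960 × 0.02686 = 0.05265.
The difference is 0.5030 − 0.8270 = -0.3240, so the interval is -0.3240 ± 0.05265 = (-0.377, -0.271).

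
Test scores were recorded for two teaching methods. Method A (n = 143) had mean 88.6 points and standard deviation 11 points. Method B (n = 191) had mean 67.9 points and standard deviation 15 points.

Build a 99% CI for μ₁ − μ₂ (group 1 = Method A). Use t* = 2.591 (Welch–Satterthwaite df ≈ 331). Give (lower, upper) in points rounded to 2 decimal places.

Standard errors of each mean: 11/√143 = 0.9199 and 15/√191 = 1.0854.
SE(x̄₁ − x̄₂) = √(0.9199² + 1.0854²) = 1.4228 for independent samples with unequal variances.
With t* = 2.591, the margin is 2.591 × 1.4228 = 3.6865.
x̄₁ − x̄₂ = 88.6 − 67.9 = 20.7000; the interval is 20.7000 ± 3.6865 = (17.01, 24.39).

(17.01, 24.39)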